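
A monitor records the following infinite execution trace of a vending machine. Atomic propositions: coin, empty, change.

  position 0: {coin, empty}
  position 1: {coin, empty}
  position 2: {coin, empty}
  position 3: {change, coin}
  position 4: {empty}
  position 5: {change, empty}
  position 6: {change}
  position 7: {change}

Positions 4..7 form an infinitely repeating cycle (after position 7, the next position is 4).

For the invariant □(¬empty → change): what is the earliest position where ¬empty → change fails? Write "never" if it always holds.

¬empty → change holds at every position 0..7, and those are all the positions the trace ever visits, so the invariant □(¬empty → change) is never violated.

never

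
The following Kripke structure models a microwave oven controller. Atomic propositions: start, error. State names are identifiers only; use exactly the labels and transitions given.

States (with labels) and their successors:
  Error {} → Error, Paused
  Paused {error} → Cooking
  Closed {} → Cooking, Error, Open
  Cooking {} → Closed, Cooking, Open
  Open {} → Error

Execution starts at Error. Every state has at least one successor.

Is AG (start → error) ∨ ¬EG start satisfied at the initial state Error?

States satisfying start → error: {Error, Paused, Closed, Cooking, Open}.
States satisfying AG (start → error): {Error, Paused, Closed, Cooking, Open}.
States satisfying start: ∅.
States satisfying EG start: ∅.
States satisfying ¬EG start: {Error, Paused, Closed, Cooking, Open}.
States satisfying AG (start → error) ∨ ¬EG start: {Error, Paused, Closed, Cooking, Open}.
Error ∈ Sat(AG (start → error) ∨ ¬EG start).

Satisfied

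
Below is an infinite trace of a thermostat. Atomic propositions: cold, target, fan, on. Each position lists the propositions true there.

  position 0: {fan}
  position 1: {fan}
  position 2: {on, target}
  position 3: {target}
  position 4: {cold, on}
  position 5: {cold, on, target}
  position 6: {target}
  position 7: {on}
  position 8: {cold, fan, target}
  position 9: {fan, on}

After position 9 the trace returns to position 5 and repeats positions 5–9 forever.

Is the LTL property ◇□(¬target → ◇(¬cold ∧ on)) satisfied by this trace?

Satisfied

□(¬target → ◇(¬cold ∧ on)) holds at position 0, which is reachable from 0, so ◇□(¬target → ◇(¬cold ∧ on)) holds.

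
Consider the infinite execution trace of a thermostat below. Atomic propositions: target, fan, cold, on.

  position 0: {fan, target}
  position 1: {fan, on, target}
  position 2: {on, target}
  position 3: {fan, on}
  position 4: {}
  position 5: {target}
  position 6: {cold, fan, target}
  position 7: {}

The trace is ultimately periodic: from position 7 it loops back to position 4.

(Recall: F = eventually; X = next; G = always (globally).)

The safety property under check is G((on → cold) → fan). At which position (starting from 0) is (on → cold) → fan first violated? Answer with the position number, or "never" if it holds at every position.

4

Check (on → cold) → fan at each position in order: 0 ✓, 1 ✓, 2 ✓, 3 ✓.
At position 4 the labels are {}, so (on → cold) → fan is false there. This is the first violation.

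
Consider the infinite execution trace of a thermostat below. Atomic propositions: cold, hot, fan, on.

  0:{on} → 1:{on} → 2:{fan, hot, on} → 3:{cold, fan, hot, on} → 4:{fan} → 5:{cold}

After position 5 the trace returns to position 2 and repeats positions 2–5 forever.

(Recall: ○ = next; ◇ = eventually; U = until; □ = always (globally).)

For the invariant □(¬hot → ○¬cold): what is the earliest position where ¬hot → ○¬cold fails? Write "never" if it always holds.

4

Check ¬hot → ○¬cold at each position in order: 0 ✓, 1 ✓, 2 ✓, 3 ✓.
At position 4 the labels are {fan} and the next position 5 has {cold}, so ¬hot → ○¬cold is false there. This is the first violation.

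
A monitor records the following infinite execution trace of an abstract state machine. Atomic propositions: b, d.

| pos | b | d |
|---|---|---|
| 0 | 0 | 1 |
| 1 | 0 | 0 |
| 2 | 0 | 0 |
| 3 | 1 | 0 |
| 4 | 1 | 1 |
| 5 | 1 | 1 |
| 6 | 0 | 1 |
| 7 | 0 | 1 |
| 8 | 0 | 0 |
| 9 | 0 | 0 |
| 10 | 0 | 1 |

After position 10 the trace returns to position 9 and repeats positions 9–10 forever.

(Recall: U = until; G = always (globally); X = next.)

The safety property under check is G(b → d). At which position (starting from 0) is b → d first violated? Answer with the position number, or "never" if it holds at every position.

Check b → d at each position in order: 0 ✓, 1 ✓, 2 ✓.
At position 3 the labels are {b}, so b → d is false there. This is the first violation.

3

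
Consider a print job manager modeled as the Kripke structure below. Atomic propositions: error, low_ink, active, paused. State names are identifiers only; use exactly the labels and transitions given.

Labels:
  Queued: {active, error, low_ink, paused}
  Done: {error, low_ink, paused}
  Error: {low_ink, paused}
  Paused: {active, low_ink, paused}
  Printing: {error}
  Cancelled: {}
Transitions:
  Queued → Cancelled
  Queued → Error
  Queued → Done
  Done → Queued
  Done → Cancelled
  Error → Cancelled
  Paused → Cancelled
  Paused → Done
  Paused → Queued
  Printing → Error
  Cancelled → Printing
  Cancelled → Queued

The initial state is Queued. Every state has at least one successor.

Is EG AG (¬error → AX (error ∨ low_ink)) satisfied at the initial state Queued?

States satisfying AG (¬error → AX (error ∨ low_ink)): ∅.
States satisfying EG AG (¬error → AX (error ∨ low_ink)): ∅.
No suitable path/successor from Queued witnesses the formula.
Queued ∉ Sat(EG AG (¬error → AX (error ∨ low_ink))).

Does not hold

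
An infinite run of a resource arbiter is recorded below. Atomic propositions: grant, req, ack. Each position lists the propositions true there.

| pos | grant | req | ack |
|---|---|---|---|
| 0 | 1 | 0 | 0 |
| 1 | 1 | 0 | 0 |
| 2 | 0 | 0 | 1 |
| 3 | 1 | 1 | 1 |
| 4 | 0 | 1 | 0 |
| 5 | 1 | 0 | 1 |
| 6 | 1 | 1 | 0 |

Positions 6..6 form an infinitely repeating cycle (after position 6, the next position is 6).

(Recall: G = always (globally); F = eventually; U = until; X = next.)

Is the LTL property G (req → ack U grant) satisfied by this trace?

req → ack U grant must hold at every position from 0 onward. It fails at position 4, so G (req → ack U grant) is false.
Positions where req holds: 3, 4, 6.
Check ack U grant at each: 3→ok, 4→fails, 6→ok.

No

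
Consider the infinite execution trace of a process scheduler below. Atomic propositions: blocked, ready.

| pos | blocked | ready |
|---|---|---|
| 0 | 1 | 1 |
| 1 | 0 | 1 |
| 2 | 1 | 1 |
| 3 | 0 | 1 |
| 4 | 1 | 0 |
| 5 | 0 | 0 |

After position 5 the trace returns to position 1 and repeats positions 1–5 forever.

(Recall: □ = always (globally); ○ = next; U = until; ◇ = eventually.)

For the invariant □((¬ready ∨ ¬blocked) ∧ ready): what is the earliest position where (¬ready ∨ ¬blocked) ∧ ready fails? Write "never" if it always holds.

At position 0 the labels are {blocked, ready}, so (¬ready ∨ ¬blocked) ∧ ready is false there. This is the first violation.

0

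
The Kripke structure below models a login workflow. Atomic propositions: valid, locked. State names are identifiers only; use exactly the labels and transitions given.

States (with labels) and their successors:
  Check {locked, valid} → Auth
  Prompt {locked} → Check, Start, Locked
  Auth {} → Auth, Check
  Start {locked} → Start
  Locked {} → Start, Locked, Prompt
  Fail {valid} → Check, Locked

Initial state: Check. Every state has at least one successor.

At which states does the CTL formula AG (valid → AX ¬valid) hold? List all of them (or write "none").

{Check, Prompt, Auth, Start, Locked}

States satisfying valid → AX ¬valid: {Check, Prompt, Auth, Start, Locked}.
States satisfying AG (valid → AX ¬valid): {Check, Prompt, Auth, Start, Locked}.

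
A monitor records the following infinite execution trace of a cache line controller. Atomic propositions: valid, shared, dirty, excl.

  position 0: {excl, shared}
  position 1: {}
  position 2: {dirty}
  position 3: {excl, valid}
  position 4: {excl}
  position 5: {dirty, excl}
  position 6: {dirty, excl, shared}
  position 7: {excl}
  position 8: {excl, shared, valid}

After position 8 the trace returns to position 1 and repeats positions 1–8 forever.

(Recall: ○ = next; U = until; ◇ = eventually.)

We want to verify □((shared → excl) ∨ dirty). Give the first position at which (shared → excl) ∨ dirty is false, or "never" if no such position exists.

(shared → excl) ∨ dirty holds at every position 0..8, and those are all the positions the trace ever visits, so the invariant □((shared → excl) ∨ dirty) is never violated.

never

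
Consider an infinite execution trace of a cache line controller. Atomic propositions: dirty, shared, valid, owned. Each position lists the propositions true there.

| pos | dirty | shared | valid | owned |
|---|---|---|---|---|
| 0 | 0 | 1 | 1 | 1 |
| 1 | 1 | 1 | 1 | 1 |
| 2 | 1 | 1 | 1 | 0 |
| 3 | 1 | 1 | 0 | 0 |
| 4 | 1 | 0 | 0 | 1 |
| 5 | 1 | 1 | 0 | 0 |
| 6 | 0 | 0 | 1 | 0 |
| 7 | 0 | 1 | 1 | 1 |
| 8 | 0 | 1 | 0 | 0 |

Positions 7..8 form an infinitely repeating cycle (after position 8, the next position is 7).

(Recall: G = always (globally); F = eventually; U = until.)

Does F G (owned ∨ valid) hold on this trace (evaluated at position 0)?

Violated

G (owned ∨ valid) is false at every position 0..8, so it never becomes true and F G (owned ∨ valid) fails.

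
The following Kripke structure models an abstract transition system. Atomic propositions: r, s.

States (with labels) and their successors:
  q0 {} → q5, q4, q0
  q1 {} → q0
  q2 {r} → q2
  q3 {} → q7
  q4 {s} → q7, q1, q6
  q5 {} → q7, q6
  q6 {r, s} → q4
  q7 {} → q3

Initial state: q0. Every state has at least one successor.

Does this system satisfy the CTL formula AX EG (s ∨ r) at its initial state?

States satisfying EG (s ∨ r): {q2, q4, q6}.
States satisfying AX EG (s ∨ r): {q2, q6}.
q0 ∉ Sat(AX EG (s ∨ r)).

Violated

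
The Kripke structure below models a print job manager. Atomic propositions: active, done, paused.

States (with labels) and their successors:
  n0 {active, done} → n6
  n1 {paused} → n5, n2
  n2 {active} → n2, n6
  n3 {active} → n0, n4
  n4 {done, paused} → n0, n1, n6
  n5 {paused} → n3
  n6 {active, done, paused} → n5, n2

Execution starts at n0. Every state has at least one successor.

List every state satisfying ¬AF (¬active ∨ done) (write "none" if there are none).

{n2}

States satisfying ¬active ∨ done: {n0, n1, n4, n5, n6}.
States satisfying AF (¬active ∨ done): {n0, n1, n3, n4, n5, n6}.
States satisfying ¬AF (¬active ∨ done): {n2}.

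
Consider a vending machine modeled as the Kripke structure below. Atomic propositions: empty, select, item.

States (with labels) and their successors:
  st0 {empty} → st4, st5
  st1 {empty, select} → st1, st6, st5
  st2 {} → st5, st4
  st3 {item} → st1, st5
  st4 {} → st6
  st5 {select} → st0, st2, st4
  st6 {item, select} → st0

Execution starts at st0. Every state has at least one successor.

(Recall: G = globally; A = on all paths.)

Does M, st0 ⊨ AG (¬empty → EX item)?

States satisfying ¬empty → EX item: {st0, st1, st4}.
States satisfying AG (¬empty → EX item): ∅.
st2 is reachable from st0 and violates ¬empty → EX item, so AG fails at st0.
st0 ∉ Sat(AG (¬empty → EX item)).

No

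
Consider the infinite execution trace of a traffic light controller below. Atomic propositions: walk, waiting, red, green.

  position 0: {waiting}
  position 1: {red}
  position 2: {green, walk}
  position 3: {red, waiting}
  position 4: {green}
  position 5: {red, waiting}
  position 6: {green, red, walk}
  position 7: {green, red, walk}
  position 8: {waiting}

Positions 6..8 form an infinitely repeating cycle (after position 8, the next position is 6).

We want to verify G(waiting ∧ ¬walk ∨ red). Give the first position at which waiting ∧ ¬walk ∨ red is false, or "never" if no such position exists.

2

Check waiting ∧ ¬walk ∨ red at each position in order: 0 ✓, 1 ✓.
At position 2 the labels are {green, walk}, so waiting ∧ ¬walk ∨ red is false there. This is the first violation.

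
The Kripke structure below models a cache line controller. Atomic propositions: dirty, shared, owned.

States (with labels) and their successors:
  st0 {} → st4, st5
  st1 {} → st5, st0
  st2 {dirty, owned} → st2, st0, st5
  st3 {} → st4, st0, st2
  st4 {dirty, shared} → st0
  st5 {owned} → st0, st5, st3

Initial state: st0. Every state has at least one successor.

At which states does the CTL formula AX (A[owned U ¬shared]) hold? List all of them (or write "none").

States satisfying A[owned U ¬shared]: {st0, st1, st2, st3, st5}.
States satisfying AX (A[owned U ¬shared]): {st1, st2, st4, st5}.

{st1, st2, st4, st5}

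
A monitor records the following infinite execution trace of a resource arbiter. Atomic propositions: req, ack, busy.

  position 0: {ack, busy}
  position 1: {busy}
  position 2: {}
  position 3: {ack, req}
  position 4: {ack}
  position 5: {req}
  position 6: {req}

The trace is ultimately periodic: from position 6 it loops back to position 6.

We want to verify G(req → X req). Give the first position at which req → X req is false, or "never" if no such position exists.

Check req → X req at each position in order: 0 ✓, 1 ✓, 2 ✓.
At position 3 the labels are {ack, req} and the next position 4 has {ack}, so req → X req is false there. This is the first violation.

3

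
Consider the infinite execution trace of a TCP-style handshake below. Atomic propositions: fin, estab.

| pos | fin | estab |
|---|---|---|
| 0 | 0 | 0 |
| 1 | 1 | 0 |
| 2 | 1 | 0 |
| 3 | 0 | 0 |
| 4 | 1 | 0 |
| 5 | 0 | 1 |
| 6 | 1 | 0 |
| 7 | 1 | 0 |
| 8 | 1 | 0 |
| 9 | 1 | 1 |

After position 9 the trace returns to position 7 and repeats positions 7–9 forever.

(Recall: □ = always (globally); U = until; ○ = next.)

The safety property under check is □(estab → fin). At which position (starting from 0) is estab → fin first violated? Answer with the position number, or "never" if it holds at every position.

Check estab → fin at each position in order: 0 ✓, 1 ✓, 2 ✓, 3 ✓, 4 ✓.
At position 5 the labels are {estab}, so estab → fin is false there. This is the first violation.

5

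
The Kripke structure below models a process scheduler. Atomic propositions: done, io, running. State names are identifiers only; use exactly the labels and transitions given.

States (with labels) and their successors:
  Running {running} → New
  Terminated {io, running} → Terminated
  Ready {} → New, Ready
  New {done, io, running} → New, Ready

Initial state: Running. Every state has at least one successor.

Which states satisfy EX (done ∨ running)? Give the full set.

States satisfying done ∨ running: {Running, Terminated, New}.
States satisfying EX (done ∨ running): {Running, Terminated, Ready, New}.

{Running, Terminated, Ready, New}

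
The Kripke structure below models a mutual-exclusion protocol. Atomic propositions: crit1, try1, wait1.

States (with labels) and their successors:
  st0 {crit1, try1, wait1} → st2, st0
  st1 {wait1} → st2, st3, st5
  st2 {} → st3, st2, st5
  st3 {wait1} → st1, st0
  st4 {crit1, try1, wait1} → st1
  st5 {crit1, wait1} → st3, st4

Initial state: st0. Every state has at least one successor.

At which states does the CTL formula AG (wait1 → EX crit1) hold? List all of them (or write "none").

States satisfying wait1 → EX crit1: {st0, st1, st2, st3, st5}.
States satisfying AG (wait1 → EX crit1): ∅.

none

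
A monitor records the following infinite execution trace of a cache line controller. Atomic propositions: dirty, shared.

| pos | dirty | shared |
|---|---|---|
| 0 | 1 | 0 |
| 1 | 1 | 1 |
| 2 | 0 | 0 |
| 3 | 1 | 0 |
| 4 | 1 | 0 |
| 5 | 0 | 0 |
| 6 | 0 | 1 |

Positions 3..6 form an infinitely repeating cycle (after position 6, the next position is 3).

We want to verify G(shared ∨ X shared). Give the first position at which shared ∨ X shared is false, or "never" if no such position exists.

Check shared ∨ X shared at each position in order: 0 ✓, 1 ✓.
At position 2 the labels are {} and the next position 3 has {dirty}, so shared ∨ X shared is false there. This is the first violation.

2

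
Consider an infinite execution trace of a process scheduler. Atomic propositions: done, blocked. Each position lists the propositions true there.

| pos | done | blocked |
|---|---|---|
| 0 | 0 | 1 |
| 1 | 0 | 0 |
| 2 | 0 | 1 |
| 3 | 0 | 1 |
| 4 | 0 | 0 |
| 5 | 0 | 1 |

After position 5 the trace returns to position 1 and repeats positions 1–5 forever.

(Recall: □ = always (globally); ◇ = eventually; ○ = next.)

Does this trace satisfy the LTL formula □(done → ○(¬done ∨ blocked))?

done → ○(¬done ∨ blocked) holds at every position 0..5, and those are all positions ever visited, so □(done → ○(¬done ∨ blocked)) holds.

Yes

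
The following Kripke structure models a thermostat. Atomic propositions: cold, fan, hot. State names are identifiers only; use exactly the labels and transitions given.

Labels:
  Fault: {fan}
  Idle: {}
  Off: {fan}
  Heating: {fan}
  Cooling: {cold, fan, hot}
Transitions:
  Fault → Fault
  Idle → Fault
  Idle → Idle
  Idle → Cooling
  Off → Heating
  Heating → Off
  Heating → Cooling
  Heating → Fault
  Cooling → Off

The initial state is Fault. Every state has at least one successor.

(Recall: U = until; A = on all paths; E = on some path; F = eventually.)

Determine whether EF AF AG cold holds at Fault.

States satisfying AF AG cold: ∅.
States satisfying EF AF AG cold: ∅.
No suitable path/successor from Fault witnesses the formula.
Fault ∉ Sat(EF AF AG cold).

Does not hold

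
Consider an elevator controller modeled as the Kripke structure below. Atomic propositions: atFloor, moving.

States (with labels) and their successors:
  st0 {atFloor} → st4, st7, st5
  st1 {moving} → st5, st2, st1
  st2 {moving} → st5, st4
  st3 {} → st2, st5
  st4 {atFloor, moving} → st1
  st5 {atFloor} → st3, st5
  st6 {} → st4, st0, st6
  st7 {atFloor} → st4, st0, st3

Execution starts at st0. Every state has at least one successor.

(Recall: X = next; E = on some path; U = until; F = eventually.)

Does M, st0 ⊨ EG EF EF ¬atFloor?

Holds

States satisfying EF EF ¬atFloor: {st0, st1, st2, st3, st4, st5, st6, st7}.
States satisfying EG EF EF ¬atFloor: {st0, st1, st2, st3, st4, st5, st6, st7}.
st0 ∈ Sat(EG EF EF ¬atFloor).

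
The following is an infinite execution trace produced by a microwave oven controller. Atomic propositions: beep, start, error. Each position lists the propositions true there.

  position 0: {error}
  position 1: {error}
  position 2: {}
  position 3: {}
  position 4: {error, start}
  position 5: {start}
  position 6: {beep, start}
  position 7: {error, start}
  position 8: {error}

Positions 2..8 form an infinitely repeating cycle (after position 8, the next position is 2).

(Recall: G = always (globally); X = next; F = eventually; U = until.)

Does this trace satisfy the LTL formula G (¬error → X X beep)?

¬error → X X beep must hold at every position from 0 onward. It fails at position 2, so G (¬error → X X beep) is false.
Positions where ¬error holds: 2, 3, 5, 6.
Check X X beep at each: 2→fails, 3→fails, 5→fails, 6→fails.

Violated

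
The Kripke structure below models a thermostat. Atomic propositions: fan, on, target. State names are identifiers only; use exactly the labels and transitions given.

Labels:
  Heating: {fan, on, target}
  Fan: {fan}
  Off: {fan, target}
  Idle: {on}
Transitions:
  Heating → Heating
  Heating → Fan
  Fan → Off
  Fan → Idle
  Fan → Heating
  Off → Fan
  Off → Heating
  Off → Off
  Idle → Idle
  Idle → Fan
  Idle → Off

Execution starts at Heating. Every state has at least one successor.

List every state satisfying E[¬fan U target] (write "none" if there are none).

{Heating, Off, Idle}

States satisfying ¬fan: {Idle}.
States satisfying target: {Heating, Off}.
States satisfying E[¬fan U target]: {Heating, Off, Idle}.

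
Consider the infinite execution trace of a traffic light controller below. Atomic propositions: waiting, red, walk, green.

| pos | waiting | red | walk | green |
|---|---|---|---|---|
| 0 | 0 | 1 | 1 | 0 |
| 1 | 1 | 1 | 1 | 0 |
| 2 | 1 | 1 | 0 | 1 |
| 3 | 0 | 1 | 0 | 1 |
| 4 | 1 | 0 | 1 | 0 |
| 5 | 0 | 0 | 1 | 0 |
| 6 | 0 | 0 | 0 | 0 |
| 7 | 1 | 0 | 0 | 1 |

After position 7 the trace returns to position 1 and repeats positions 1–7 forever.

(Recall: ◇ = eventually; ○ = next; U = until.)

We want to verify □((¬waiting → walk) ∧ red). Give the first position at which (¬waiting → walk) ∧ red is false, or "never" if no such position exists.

3

Check (¬waiting → walk) ∧ red at each position in order: 0 ✓, 1 ✓, 2 ✓.
At position 3 the labels are {green, red}, so (¬waiting → walk) ∧ red is false there. This is the first violation.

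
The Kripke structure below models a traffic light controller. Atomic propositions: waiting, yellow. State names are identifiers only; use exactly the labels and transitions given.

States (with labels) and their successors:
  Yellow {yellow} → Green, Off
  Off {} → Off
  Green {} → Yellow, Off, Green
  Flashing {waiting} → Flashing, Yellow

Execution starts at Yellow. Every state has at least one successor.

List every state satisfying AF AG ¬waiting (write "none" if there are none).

States satisfying AG ¬waiting: {Yellow, Off, Green}.
States satisfying AF AG ¬waiting: {Yellow, Off, Green}.

{Yellow, Off, Green}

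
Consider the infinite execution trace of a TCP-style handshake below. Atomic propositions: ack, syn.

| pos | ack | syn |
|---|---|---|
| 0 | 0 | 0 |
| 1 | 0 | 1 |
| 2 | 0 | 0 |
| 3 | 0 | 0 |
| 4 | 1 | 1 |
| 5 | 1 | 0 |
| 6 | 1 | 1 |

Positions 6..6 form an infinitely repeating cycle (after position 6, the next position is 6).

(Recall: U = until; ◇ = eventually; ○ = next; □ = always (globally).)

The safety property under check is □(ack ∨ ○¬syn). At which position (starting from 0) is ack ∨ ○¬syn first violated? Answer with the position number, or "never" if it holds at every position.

0

At position 0 the labels are {} and the next position 1 has {syn}, so ack ∨ ○¬syn is false there. This is the first violation.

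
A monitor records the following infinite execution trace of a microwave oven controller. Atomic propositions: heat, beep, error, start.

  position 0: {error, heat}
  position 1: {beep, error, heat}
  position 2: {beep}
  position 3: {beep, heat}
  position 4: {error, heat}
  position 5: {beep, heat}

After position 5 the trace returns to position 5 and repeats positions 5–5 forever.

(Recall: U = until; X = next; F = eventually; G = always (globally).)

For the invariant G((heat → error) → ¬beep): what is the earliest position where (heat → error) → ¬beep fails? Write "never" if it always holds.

1

Check (heat → error) → ¬beep at each position in order: 0 ✓.
At position 1 the labels are {beep, error, heat}, so (heat → error) → ¬beep is false there. This is the first violation.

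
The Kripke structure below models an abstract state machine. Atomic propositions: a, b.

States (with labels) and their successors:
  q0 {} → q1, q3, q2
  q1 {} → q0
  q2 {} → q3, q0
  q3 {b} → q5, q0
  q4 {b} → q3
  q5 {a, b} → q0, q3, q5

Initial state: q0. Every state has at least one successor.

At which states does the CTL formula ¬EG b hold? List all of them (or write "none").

States satisfying b: {q3, q4, q5}.
States satisfying EG b: {q3, q4, q5}.
States satisfying ¬EG b: {q0, q1, q2}.

{q0, q1, q2}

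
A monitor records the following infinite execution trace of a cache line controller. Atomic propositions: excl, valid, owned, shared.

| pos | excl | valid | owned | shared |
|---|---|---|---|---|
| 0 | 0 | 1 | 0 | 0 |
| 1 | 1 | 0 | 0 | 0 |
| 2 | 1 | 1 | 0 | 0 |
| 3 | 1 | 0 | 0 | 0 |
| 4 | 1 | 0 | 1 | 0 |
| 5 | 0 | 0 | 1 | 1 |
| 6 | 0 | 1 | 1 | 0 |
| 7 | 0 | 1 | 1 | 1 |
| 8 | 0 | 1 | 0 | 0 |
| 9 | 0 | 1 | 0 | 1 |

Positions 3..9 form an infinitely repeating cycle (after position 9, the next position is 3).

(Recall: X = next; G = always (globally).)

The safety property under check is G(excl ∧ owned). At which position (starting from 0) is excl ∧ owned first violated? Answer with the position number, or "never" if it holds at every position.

0

At position 0 the labels are {valid}, so excl ∧ owned is false there. This is the first violation.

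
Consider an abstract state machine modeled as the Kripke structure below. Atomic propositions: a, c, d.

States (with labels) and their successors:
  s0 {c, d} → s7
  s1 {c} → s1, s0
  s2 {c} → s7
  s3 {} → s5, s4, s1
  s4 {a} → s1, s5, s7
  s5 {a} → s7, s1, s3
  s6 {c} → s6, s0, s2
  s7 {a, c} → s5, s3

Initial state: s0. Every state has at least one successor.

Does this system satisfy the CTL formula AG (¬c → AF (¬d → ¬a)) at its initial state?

No

States satisfying ¬c → AF (¬d → ¬a): {s0, s1, s2, s3, s6, s7}.
States satisfying AG (¬c → AF (¬d → ¬a)): ∅.
s4 is reachable from s0 and violates ¬c → AF (¬d → ¬a), so AG fails at s0.
s0 ∉ Sat(AG (¬c → AF (¬d → ¬a))).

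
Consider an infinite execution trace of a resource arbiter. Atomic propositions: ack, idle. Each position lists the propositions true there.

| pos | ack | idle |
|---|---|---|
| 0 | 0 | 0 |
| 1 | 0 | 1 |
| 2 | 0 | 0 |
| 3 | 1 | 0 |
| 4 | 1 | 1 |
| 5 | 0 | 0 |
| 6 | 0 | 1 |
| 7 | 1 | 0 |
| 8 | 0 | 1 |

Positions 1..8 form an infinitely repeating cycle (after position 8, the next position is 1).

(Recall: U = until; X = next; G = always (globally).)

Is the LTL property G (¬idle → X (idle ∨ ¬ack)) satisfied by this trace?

Does not hold

¬idle → X (idle ∨ ¬ack) must hold at every position from 0 onward. It fails at position 2, so G (¬idle → X (idle ∨ ¬ack)) is false.
Positions where ¬idle holds: 0, 2, 3, 5, 7.
Check X (idle ∨ ¬ack) at each: 0→ok, 2→fails, 3→ok, 5→ok, 7→ok.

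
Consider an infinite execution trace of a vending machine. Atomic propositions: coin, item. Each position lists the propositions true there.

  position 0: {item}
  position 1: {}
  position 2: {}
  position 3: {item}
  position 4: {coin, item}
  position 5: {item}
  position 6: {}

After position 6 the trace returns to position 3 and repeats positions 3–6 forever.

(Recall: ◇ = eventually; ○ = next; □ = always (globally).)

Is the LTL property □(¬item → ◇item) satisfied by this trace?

¬item → ◇item holds at every position 0..6, and those are all positions ever visited, so □(¬item → ◇item) holds.
Positions where ¬item holds: 1, 2, 6.
Check ◇item at each: 1→ok, 2→ok, 6→ok.

Yes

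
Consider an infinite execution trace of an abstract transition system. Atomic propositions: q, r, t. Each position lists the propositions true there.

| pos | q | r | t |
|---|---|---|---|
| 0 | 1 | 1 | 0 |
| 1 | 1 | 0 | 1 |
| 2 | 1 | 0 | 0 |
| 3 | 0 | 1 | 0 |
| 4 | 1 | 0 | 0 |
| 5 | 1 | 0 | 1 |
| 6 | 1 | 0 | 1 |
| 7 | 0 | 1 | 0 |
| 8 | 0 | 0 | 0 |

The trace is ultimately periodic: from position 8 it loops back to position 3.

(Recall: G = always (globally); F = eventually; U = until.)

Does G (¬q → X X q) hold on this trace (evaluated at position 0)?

Violated

¬q → X X q must hold at every position from 0 onward. It fails at position 7, so G (¬q → X X q) is false.
Positions where ¬q holds: 3, 7, 8.
Check X X q at each: 3→ok, 7→fails, 8→ok.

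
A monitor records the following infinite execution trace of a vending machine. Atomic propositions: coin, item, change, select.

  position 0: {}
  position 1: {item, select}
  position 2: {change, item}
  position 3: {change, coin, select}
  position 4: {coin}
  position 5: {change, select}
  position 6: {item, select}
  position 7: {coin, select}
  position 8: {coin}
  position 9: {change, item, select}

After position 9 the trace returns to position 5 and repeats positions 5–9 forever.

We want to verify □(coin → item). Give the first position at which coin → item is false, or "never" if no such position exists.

3

Check coin → item at each position in order: 0 ✓, 1 ✓, 2 ✓.
At position 3 the labels are {change, coin, select}, so coin → item is false there. This is the first violation.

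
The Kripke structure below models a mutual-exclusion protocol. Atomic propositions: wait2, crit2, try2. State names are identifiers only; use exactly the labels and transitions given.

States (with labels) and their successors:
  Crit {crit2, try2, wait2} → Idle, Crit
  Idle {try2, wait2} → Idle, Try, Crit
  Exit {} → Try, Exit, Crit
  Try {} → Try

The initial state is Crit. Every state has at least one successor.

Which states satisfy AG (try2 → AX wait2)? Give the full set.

States satisfying try2 → AX wait2: {Crit, Exit, Try}.
States satisfying AG (try2 → AX wait2): {Try}.

{Try}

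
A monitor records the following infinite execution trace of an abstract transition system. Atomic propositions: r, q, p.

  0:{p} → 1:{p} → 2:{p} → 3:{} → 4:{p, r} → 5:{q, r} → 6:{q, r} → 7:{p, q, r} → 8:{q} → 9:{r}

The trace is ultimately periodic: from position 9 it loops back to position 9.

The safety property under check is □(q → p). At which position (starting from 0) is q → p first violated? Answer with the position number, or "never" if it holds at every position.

5

Check q → p at each position in order: 0 ✓, 1 ✓, 2 ✓, 3 ✓, 4 ✓.
At position 5 the labels are {q, r}, so q → p is false there. This is the first violation.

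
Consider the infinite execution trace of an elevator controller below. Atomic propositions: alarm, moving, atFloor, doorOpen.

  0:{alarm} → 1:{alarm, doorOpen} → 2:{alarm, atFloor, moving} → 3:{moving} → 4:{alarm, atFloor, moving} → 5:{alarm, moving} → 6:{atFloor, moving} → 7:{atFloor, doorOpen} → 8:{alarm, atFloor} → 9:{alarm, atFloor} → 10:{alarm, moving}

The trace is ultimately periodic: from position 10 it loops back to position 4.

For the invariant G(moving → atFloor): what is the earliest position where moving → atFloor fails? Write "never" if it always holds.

3

Check moving → atFloor at each position in order: 0 ✓, 1 ✓, 2 ✓.
At position 3 the labels are {moving}, so moving → atFloor is false there. This is the first violation.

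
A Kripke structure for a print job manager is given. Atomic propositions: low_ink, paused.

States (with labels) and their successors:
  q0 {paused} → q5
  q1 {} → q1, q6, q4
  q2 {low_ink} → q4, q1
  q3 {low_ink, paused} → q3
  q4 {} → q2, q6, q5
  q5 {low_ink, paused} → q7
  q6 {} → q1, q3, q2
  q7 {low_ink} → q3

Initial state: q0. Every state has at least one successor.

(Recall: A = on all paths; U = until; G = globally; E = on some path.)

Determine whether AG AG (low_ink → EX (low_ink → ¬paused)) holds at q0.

States satisfying AG (low_ink → EX (low_ink → ¬paused)): ∅.
States satisfying AG AG (low_ink → EX (low_ink → ¬paused)): ∅.
q0 is reachable from q0 and violates AG (low_ink → EX (low_ink → ¬paused)), so AG fails at q0.
q0 ∉ Sat(AG AG (low_ink → EX (low_ink → ¬paused))).

Does not hold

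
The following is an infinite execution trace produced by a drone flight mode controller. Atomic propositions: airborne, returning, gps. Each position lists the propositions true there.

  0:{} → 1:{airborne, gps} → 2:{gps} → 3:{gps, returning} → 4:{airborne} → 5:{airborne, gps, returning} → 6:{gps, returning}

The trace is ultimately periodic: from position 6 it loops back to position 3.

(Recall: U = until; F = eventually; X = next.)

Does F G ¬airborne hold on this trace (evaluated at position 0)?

Violated

G ¬airborne is false at every position 0..6, so it never becomes true and F G ¬airborne fails.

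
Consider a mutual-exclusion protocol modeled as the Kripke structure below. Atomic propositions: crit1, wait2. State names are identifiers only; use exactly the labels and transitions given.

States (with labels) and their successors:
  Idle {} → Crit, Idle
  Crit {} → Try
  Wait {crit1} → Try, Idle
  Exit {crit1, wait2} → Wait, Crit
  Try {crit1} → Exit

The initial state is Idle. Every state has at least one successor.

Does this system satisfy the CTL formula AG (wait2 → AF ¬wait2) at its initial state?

Holds

States satisfying wait2 → AF ¬wait2: {Idle, Crit, Wait, Exit, Try}.
States satisfying AG (wait2 → AF ¬wait2): {Idle, Crit, Wait, Exit, Try}.
Every state reachable from Idle satisfies wait2 → AF ¬wait2.
Idle ∈ Sat(AG (wait2 → AF ¬wait2)).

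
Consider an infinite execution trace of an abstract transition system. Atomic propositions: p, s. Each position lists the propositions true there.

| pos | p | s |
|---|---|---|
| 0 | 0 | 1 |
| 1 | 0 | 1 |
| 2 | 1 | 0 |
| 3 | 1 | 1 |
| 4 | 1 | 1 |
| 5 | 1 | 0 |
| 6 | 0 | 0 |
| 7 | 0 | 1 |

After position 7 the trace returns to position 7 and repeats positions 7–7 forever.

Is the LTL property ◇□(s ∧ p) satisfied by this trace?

□(s ∧ p) is false at every position 0..7, so it never becomes true and ◇□(s ∧ p) fails.

Does not hold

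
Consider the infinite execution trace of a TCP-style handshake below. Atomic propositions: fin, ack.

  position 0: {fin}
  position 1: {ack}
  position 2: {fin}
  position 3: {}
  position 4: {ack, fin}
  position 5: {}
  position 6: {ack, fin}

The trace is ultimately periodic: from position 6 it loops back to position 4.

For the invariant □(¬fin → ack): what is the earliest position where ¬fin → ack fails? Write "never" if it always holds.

3

Check ¬fin → ack at each position in order: 0 ✓, 1 ✓, 2 ✓.
At position 3 the labels are {}, so ¬fin → ack is false there. This is the first violation.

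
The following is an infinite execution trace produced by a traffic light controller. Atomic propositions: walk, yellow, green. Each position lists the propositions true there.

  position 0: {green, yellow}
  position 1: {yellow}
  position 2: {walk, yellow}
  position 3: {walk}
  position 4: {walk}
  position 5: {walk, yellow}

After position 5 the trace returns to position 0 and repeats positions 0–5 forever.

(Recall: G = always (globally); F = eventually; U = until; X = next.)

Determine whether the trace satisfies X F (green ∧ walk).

Violated

The position after 0 is 1; F (green ∧ walk) is false there.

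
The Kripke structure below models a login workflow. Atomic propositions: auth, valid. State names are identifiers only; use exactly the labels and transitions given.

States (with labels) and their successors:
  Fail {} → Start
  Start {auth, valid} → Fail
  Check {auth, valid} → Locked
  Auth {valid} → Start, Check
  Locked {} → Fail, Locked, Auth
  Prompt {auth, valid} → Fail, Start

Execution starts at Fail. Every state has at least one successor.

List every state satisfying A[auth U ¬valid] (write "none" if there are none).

{Fail, Start, Check, Locked, Prompt}

States satisfying auth: {Start, Check, Prompt}.
States satisfying ¬valid: {Fail, Locked}.
States satisfying A[auth U ¬valid]: {Fail, Start, Check, Locked, Prompt}.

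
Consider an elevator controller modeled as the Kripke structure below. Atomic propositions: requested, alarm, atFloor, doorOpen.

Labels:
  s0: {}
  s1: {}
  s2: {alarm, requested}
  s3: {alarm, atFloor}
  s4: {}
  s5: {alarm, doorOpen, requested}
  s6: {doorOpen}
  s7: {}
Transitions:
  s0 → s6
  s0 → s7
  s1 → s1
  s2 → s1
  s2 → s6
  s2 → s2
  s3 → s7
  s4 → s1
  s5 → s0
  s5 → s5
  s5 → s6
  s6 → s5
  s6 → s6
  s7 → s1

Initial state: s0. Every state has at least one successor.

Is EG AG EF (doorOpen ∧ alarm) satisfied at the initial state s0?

Violated

States satisfying AG EF (doorOpen ∧ alarm): ∅.
States satisfying EG AG EF (doorOpen ∧ alarm): ∅.
No suitable path/successor from s0 witnesses the formula.
s0 ∉ Sat(EG AG EF (doorOpen ∧ alarm)).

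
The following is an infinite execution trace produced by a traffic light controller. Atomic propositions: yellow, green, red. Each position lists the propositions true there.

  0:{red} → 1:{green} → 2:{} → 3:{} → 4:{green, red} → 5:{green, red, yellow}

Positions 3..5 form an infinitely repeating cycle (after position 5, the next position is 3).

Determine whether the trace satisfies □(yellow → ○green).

Violated

yellow → ○green must hold at every position from 0 onward. It fails at position 5, so □(yellow → ○green) is false.
Positions where yellow holds: 5.
Check ○green at each: 5→fails.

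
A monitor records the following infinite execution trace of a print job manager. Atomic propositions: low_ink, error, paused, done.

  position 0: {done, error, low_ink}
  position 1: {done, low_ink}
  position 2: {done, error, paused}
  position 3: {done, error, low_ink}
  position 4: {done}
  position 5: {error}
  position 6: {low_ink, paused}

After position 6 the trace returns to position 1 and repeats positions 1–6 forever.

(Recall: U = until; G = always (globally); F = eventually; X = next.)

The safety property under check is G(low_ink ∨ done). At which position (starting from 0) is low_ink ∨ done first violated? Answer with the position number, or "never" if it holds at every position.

5

Check low_ink ∨ done at each position in order: 0 ✓, 1 ✓, 2 ✓, 3 ✓, 4 ✓.
At position 5 the labels are {error}, so low_ink ∨ done is false there. This is the first violation.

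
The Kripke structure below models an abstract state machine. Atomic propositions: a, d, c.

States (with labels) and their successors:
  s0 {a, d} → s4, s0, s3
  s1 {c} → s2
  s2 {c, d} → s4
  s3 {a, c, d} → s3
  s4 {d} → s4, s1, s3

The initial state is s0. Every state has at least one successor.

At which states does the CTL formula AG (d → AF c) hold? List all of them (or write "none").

{s3}

States satisfying d → AF c: {s1, s2, s3}.
States satisfying AG (d → AF c): {s3}.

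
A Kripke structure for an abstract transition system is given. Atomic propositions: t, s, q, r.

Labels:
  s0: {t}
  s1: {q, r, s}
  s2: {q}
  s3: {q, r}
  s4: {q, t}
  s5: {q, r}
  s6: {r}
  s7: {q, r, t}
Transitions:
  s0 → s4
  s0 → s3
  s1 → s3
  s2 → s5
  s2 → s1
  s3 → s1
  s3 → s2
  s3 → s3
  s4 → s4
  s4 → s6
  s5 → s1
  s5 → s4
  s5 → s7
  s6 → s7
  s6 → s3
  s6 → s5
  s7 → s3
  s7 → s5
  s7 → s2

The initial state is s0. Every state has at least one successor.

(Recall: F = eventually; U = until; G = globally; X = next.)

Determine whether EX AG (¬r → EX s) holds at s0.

States satisfying AG (¬r → EX s): ∅.
States satisfying EX AG (¬r → EX s): ∅.
No suitable path/successor from s0 witnesses the formula.
s0 ∉ Sat(EX AG (¬r → EX s)).

Violated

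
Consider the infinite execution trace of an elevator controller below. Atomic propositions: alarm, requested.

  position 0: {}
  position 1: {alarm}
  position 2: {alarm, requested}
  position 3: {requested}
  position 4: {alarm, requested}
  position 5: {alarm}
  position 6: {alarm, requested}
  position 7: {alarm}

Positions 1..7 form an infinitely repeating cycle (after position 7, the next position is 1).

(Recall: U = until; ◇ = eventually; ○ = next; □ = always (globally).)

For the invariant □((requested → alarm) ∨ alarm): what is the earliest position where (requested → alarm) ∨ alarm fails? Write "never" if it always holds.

3

Check (requested → alarm) ∨ alarm at each position in order: 0 ✓, 1 ✓, 2 ✓.
At position 3 the labels are {requested}, so (requested → alarm) ∨ alarm is false there. This is the first violation.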